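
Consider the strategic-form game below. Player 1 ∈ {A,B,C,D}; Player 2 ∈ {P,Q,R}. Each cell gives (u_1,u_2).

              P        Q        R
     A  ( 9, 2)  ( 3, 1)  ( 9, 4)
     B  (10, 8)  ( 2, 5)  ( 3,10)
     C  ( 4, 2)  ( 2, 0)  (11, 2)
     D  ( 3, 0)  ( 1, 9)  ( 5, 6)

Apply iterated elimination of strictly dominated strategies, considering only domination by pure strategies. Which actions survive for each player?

Survivors P1:{A,B,C} P2:{P,R}

P1 drop D (A beats it: P:9>3 Q:3>1 R:9>5)
P2 drop Q (P beats it: A:2>1 B:8>5 C:2>0)
P1→{A,B,C} P2→{P,R}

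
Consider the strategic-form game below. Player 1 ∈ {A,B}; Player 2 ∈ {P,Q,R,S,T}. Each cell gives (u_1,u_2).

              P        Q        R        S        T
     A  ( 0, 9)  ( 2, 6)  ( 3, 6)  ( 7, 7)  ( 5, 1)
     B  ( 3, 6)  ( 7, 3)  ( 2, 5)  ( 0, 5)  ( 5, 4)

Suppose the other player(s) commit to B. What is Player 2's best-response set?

u_2(P vs B) = 6
u_2(Q vs B) = 3
u_2(R vs B) = 5
u_2(S vs B) = 5
u_2(T vs B) = 4
max payoff 6 at {P}

BR_2 = {P}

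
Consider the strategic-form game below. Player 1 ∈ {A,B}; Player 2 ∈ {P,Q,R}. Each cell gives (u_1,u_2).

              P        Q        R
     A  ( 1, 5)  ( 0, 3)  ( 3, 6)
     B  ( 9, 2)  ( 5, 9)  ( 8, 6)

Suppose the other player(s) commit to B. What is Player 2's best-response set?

u_2(P vs B) = 2
u_2(Q vs B) = 9
u_2(R vs B) = 6
max payoff 9 at {Q}

BR_2 = {Q}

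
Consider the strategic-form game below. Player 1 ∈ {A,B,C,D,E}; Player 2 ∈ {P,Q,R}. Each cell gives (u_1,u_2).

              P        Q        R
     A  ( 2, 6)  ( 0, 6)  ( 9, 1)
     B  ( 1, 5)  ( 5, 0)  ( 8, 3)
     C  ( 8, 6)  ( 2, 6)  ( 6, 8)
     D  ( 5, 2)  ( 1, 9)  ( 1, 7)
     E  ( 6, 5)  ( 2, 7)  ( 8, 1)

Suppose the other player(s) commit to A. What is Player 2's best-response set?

u_2(P vs A) = 6
u_2(Q vs A) = 6
u_2(R vs A) = 1
max payoff 6 at {P,Q}

BR_2 = {P,Q}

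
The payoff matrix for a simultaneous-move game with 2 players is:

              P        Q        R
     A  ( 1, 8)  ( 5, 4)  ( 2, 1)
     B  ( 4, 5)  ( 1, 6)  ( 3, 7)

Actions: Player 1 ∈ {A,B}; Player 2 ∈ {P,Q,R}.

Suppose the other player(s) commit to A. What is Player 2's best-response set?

argmax u_2 = {P}

u_2(P vs A) = 8
u_2(Q vs A) = 4
u_2(R vs A) = 1
max payoff 8 at {P}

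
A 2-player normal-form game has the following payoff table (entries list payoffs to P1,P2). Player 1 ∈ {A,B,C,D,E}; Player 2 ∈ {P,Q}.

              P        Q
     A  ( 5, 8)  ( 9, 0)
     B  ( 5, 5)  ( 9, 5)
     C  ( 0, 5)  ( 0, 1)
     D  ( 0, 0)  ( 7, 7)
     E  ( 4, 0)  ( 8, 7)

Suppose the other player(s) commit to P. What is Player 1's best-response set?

u_1(A vs P) = 5
u_1(B vs P) = 5
u_1(C vs P) = 0
u_1(D vs P) = 0
u_1(E vs P) = 4
max payoff 5 at {A,B}

BR_1 = {A,B}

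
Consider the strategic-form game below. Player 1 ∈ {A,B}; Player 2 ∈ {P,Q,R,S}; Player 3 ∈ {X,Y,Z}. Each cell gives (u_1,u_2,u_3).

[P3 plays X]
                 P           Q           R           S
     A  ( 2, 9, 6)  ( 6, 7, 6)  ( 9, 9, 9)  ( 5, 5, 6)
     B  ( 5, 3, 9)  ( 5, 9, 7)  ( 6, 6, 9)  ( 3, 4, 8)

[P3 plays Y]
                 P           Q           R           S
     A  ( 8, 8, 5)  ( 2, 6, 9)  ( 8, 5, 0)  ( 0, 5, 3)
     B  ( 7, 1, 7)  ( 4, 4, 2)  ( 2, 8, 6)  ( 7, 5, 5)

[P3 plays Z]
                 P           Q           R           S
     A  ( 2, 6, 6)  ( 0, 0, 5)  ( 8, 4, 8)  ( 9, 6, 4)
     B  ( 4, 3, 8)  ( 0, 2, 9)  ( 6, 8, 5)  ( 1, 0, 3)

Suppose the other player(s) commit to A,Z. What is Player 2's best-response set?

BR_2 = {P,S}

u_2(P vs A,Z) = 6
u_2(Q vs A,Z) = 0
u_2(R vs A,Z) = 4
u_2(S vs A,Z) = 6
max payoff 6 at {P,S}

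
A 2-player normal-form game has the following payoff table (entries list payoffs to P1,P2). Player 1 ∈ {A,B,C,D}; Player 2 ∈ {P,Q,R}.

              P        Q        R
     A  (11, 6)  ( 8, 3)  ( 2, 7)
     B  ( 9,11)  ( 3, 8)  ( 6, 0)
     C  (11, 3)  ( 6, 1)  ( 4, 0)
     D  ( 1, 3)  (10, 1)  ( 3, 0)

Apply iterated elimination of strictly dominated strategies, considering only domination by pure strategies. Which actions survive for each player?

P2 drop Q (P beats it: A:6>3 B:11>8 C:3>1 D:3>1)
P1 drop D (B beats it: P:9>1 R:6>3)
P1→{A,B,C} P2→{P,R}

IESDS → P1:{A,B,C} P2:{P,R}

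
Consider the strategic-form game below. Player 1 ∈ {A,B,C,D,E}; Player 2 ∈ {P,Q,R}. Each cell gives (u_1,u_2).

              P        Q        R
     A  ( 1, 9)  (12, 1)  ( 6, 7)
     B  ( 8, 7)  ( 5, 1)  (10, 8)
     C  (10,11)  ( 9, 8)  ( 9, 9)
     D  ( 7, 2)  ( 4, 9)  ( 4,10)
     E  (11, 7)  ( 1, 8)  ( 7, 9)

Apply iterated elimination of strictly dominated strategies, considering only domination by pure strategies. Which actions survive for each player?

IESDS → P1:{B,C,E} P2:{P,R}

P1 drop D (B beats it: P:8>7 Q:5>4 R:10>4)
P2 drop Q (R beats it: A:7>1 B:8>1 C:9>8 E:9>8)
P1 drop A (B beats it: P:8>1 R:10>6)
P1→{B,C,E} P2→{P,R}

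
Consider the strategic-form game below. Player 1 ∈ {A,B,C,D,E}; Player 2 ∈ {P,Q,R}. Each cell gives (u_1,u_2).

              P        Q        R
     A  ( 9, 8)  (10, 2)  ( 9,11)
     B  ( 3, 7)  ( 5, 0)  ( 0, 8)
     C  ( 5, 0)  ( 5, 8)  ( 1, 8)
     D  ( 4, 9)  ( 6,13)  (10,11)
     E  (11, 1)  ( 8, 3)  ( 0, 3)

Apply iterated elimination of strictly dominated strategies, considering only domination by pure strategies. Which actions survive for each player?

P1 drop B (A beats it: P:9>3 Q:10>5 R:9>0)
P1 drop C (A beats it: P:9>5 Q:10>5 R:9>1)
P2 drop P (R beats it: A:11>8 D:11>9 E:3>1)
P1 drop E (A beats it: Q:10>8 R:9>0)
P1→{A,D} P2→{Q,R}

Remaining: P1:{A,D} P2:{Q,R}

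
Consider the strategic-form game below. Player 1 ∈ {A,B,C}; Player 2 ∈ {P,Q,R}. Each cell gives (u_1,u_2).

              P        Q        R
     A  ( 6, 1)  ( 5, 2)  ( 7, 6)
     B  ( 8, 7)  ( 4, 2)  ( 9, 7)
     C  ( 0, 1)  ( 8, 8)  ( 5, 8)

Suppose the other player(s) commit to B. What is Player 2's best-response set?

u_2(P vs B) = 7
u_2(Q vs B) = 2
u_2(R vs B) = 7
max payoff 7 at {P,R}

P2 best: {P,R}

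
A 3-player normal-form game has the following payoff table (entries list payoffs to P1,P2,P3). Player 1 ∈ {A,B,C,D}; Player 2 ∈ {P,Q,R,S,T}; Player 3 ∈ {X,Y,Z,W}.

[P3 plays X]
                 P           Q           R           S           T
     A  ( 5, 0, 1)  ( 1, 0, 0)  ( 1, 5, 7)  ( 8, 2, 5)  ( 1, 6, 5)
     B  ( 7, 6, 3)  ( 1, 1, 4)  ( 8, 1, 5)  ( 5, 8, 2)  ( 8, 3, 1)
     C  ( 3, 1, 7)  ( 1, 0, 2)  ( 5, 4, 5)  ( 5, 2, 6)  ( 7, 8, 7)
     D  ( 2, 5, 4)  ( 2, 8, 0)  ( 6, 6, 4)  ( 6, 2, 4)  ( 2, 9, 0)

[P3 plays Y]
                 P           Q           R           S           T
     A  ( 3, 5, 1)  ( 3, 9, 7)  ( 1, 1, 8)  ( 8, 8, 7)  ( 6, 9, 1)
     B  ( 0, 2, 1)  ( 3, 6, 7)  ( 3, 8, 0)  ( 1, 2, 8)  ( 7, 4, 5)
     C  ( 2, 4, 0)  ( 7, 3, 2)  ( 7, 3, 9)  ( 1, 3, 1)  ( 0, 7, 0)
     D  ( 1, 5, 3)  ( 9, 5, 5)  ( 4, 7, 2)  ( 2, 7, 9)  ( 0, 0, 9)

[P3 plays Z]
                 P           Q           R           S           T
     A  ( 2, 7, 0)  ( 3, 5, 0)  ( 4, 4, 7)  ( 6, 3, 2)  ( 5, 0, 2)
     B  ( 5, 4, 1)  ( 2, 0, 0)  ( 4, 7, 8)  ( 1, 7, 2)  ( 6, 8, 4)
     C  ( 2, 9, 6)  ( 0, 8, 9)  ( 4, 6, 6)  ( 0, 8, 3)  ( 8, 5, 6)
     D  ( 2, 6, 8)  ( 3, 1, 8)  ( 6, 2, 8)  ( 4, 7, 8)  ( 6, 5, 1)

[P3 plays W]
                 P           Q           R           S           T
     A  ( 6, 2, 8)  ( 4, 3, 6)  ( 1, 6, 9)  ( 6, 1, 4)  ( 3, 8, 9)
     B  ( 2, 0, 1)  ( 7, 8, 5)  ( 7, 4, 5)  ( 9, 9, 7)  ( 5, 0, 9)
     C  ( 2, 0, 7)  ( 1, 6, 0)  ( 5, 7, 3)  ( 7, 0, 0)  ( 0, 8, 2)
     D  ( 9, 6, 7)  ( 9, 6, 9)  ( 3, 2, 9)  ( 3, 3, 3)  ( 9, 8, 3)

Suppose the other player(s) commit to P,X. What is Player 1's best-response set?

u_1(A vs P,X) = 5
u_1(B vs P,X) = 7
u_1(C vs P,X) = 3
u_1(D vs P,X) = 2
max payoff 7 at {B}

P1 best: {B}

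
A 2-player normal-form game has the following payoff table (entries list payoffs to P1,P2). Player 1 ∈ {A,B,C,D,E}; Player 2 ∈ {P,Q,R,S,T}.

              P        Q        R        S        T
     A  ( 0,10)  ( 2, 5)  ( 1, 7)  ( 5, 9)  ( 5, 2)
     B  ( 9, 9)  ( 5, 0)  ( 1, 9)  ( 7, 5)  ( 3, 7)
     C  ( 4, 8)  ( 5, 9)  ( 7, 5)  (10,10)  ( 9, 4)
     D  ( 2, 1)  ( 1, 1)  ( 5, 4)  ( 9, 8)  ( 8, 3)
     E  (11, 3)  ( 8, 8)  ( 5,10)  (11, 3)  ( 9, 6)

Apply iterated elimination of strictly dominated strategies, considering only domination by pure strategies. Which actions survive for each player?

P1 drop A (C beats it: P:4>0 Q:5>2 R:7>1 S:10>5 T:9>5)
P1 drop B (E beats it: P:11>9 Q:8>5 R:5>1 S:11>7 T:9>3)
P1 drop D (C beats it: P:4>2 Q:5>1 R:7>5 S:10>9 T:9>8)
P2 drop P (Q beats it: C:9>8 E:8>3)
P2 drop T (Q beats it: C:9>4 E:8>6)
P1→{C,E} P2→{Q,R,S}

Survivors P1:{C,E} P2:{Q,R,S}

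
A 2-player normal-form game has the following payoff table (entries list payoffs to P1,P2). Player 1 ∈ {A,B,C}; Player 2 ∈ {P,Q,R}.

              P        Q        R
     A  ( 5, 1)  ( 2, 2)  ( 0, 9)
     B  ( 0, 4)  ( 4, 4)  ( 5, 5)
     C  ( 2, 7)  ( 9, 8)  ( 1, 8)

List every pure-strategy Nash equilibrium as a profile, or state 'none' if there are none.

(A,P): not NE [P2→R gives 9>1]
(A,Q): not NE [P1→C gives 9>2; P2→R gives 9>2]
(A,R): not NE [P1→B gives 5>0]
(B,P): not NE [P1→A gives 5>0; P2→R gives 5>4]
(B,Q): not NE [P1→C gives 9>4; P2→R gives 5>4]
(B,R): NE
(C,P): not NE [P1→A gives 5>2; P2→R gives 8>7]
(C,Q): NE
(C,R): not NE [P1→B gives 5>1]

PSNE = {(B,R), (C,Q)}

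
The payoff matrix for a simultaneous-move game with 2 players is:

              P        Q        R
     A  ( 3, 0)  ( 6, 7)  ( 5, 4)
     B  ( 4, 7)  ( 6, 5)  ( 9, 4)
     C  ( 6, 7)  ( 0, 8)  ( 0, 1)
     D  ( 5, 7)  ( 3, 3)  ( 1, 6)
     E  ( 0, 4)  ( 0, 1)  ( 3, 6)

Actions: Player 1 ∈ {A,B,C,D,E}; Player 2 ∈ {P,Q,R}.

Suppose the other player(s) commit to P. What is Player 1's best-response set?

u_1(A vs P) = 3
u_1(B vs P) = 4
u_1(C vs P) = 6
u_1(D vs P) = 5
u_1(E vs P) = 0
max payoff 6 at {C}

BR_1 = {C}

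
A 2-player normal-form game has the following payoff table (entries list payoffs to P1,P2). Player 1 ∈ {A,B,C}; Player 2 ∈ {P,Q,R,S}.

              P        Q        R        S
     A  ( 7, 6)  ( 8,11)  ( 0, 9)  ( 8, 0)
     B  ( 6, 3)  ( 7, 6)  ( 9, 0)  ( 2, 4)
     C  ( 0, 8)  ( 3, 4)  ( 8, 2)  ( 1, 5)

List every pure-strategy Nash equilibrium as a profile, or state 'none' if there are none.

(A,P): not NE [P2→Q gives 11>6]
(A,Q): NE
(A,R): not NE [P1→B gives 9>0; P2→Q gives 11>9]
(A,S): not NE [P2→Q gives 11>0]
(B,P): not NE [P1→A gives 7>6; P2→Q gives 6>3]
(B,Q): not NE [P1→A gives 8>7]
(B,R): not NE [P2→Q gives 6>0]
(B,S): not NE [P1→A gives 8>2; P2→Q gives 6>4]
(C,P): not NE [P1→A gives 7>0]
(C,Q): not NE [P1→A gives 8>3; P2→P gives 8>4]
(C,R): not NE [P1→B gives 9>8; P2→P gives 8>2]
(C,S): not NE [P1→A gives 8>1; P2→P gives 8>5]

Nash profiles: (A,Q)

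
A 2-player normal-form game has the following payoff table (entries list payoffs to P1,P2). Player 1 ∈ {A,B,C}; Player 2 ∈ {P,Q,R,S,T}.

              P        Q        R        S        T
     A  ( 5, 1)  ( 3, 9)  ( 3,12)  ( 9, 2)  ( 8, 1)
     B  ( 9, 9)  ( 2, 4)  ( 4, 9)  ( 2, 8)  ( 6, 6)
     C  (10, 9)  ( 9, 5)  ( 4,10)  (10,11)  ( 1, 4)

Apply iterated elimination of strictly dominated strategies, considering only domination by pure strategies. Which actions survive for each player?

P2 drop Q (R beats it: A:12>9 B:9>4 C:10>5)
P2 drop T (R beats it: A:12>1 B:9>6 C:10>4)
P1 drop A (C beats it: P:10>5 R:4>3 S:10>9)
P1→{B,C} P2→{P,R,S}

IESDS → P1:{B,C} P2:{P,R,S}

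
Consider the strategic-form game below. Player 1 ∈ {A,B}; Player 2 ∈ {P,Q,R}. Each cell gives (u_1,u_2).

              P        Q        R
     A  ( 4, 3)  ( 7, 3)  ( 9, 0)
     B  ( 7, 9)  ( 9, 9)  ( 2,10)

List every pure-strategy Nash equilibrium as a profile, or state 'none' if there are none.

(A,P): not NE [P1→B gives 7>4]
(A,Q): not NE [P1→B gives 9>7]
(A,R): not NE [P2→Q gives 3>0]
(B,P): not NE [P2→R gives 10>9]
(B,Q): not NE [P2→R gives 10>9]
(B,R): not NE [P1→A gives 9>2]

No pure NE.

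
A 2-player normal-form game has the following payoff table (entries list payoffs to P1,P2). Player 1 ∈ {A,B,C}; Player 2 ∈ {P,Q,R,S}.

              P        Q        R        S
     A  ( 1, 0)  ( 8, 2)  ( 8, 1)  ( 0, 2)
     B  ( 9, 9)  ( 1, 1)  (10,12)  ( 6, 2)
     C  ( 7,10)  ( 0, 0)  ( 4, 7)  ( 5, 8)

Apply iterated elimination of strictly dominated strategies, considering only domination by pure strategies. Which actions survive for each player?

IESDS → P1:{A,B} P2:{Q,R,S}

P1 drop C (B beats it: P:9>7 Q:1>0 R:10>4 S:6>5)
P2 drop P (R beats it: A:1>0 B:12>9)
P1→{A,B} P2→{Q,R,S}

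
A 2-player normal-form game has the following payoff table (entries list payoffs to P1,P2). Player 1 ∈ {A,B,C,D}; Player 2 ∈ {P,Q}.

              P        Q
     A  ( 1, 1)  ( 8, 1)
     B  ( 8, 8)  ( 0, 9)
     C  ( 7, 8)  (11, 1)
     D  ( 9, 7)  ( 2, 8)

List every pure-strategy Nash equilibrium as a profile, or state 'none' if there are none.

PSNE: ∅

(A,P): not NE [P1→D gives 9>1]
(A,Q): not NE [P1→C gives 11>8]
(B,P): not NE [P1→D gives 9>8; P2→Q gives 9>8]
(B,Q): not NE [P1→C gives 11>0]
(C,P): not NE [P1→D gives 9>7]
(C,Q): not NE [P2→P gives 8>1]
(D,P): not NE [P2→Q gives 8>7]
(D,Q): not NE [P1→C gives 11>2]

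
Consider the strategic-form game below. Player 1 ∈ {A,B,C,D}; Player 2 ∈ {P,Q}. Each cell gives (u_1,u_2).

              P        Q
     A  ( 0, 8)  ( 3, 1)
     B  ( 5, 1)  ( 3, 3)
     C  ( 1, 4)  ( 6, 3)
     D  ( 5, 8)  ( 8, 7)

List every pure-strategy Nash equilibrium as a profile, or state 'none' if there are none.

(A,P): not NE [P1→D gives 5>0]
(A,Q): not NE [P1→D gives 8>3; P2→P gives 8>1]
(B,P): not NE [P2→Q gives 3>1]
(B,Q): not NE [P1→D gives 8>3]
(C,P): not NE [P1→D gives 5>1]
(C,Q): not NE [P1→D gives 8>6; P2→P gives 4>3]
(D,P): NE
(D,Q): not NE [P2→P gives 8>7]

NE set: (D,P)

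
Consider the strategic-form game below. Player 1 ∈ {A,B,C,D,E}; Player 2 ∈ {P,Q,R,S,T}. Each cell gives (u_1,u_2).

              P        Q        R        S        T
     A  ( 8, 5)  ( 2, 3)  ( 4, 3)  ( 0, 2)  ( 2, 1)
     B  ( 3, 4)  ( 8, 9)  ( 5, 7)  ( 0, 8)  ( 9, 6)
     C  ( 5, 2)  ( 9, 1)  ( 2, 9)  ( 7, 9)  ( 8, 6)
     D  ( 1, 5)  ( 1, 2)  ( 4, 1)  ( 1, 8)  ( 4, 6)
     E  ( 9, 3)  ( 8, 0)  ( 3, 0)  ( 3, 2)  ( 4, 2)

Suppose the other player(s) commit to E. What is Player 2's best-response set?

u_2(P vs E) = 3
u_2(Q vs E) = 0
u_2(R vs E) = 0
u_2(S vs E) = 2
u_2(T vs E) = 2
max payoff 3 at {P}

BR_2 = {P}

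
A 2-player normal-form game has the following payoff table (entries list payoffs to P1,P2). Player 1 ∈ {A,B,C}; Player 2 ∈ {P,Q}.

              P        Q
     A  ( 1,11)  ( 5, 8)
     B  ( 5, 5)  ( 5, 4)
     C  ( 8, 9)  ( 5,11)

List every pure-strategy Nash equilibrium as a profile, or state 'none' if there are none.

PSNE = {(C,Q)}

(A,P): not NE [P1→C gives 8>1]
(A,Q): not NE [P2→P gives 11>8]
(B,P): not NE [P1→C gives 8>5]
(B,Q): not NE [P2→P gives 5>4]
(C,P): not NE [P2→Q gives 11>9]
(C,Q): NE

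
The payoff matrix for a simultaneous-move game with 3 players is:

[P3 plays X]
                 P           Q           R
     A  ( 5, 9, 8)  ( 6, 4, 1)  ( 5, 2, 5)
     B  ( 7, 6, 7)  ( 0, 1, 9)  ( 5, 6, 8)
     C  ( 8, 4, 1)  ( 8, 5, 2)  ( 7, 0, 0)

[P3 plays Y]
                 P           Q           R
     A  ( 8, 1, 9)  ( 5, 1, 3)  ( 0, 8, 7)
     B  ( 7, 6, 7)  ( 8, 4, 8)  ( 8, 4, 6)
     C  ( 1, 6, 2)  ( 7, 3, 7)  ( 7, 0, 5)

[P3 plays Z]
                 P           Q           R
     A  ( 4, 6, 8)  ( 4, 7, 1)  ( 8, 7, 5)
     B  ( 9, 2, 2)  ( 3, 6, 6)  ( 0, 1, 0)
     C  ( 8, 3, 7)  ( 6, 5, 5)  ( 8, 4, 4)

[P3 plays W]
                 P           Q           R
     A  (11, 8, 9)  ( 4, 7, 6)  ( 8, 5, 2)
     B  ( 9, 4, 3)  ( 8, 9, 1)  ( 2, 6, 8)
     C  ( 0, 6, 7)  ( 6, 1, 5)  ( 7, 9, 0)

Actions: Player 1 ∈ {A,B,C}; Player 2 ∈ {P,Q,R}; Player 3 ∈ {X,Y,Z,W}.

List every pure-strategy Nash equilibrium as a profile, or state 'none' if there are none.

PSNE = {(A,P,W)}

(A,P,X): not NE [P1→C gives 8>5; P3→W gives 9>8]
(A,P,Y): not NE [P2→R gives 8>1]
(A,P,Z): not NE [P1→B gives 9>4; P2→R gives 7>6; P3→W gives 9>8]
(A,P,W): NE
(A,Q,X): not NE [P1→C gives 8>6; P2→P gives 9>4; P3→W gives 6>1]
(A,Q,Y): not NE [P1→B gives 8>5; P2→R gives 8>1; P3→W gives 6>3]
(A,Q,Z): not NE [P1→C gives 6>4; P3→W gives 6>1]
(A,Q,W): not NE [P1→B gives 8>4; P2→P gives 8>7]
(A,R,X): not NE [P1→C gives 7>5; P2→P gives 9>2; P3→Y gives 7>5]
(A,R,Y): not NE [P1→B gives 8>0]
(A,R,Z): not NE [P3→Y gives 7>5]
(A,R,W): not NE [P2→P gives 8>5; P3→Y gives 7>2]
(B,P,X): not NE [P1→C gives 8>7]
(B,P,Y): not NE [P1→A gives 8>7]
(B,P,Z): not NE [P2→Q gives 6>2; P3→Y gives 7>2]
(B,P,W): not NE [P1→A gives 11>9; P2→Q gives 9>4; P3→Y gives 7>3]
(B,Q,X): not NE [P1→C gives 8>0; P2→R gives 6>1]
(B,Q,Y): not NE [P2→P gives 6>4; P3→X gives 9>8]
(B,Q,Z): not NE [P1→C gives 6>3; P3→X gives 9>6]
(B,Q,W): not NE [P3→X gives 9>1]
(B,R,X): not NE [P1→C gives 7>5]
(B,R,Y): not NE [P2→P gives 6>4; P3→W gives 8>6]
(B,R,Z): not NE [P1→C gives 8>0; P2→Q gives 6>1; P3→W gives 8>0]
(B,R,W): not NE [P1→A gives 8>2; P2→Q gives 9>6]
(C,P,X): not NE [P2→Q gives 5>4; P3→W gives 7>1]
(C,P,Y): not NE [P1→A gives 8>1; P3→W gives 7>2]
(C,P,Z): not NE [P1→B gives 9>8; P2→Q gives 5>3]
(C,P,W): not NE [P1→A gives 11>0; P2→R gives 9>6]
(C,Q,X): not NE [P3→Y gives 7>2]
(C,Q,Y): not NE [P1→B gives 8>7; P2→P gives 6>3]
(C,Q,Z): not NE [P3→Y gives 7>5]
(C,Q,W): not NE [P1→B gives 8>6; P2→R gives 9>1; P3→Y gives 7>5]
(C,R,X): not NE [P2→Q gives 5>0; P3→Y gives 5>0]
(C,R,Y): not NE [P1→B gives 8>7; P2→P gives 6>0]
(C,R,Z): not NE [P2→Q gives 5>4; P3→Y gives 5>4]
(C,R,W): not NE [P1→A gives 8>7; P3→Y gives 5>0]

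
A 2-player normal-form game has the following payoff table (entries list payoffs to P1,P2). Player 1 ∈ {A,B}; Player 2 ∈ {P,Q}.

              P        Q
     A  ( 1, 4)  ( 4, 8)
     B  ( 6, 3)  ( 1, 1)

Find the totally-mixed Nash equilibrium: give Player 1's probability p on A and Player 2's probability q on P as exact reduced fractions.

p=1/3, q=3/8

P1 indiff ⇒ q·1+(1-q)·4 = q·6+(1-q)·1 ⇒ q(-5) = (1-q)(-3) ⇒ q = 3/8
P2 indiff ⇒ p·4+(1-p)·3 = p·8+(1-p)·1 ⇒ p(-4) = (1-p)(-2) ⇒ p = 1/3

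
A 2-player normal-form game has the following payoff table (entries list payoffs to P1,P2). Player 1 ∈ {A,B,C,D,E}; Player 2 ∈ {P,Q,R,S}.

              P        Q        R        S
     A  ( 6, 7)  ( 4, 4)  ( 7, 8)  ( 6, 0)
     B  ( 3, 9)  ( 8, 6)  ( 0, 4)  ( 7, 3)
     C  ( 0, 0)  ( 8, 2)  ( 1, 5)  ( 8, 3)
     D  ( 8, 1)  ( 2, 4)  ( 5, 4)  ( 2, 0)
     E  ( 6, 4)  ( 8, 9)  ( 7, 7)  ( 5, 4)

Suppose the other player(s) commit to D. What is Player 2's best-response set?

u_2(P vs D) = 1
u_2(Q vs D) = 4
u_2(R vs D) = 4
u_2(S vs D) = 0
max payoff 4 at {Q,R}

BR_2 = {Q,R}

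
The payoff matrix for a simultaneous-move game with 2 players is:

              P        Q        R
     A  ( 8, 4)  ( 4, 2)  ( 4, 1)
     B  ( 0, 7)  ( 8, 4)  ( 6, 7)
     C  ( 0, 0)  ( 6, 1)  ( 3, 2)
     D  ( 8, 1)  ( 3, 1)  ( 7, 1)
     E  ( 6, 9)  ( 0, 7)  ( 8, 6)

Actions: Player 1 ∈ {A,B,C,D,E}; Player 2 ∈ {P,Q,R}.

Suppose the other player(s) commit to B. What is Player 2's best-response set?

P2 best: {P,R}

u_2(P vs B) = 7
u_2(Q vs B) = 4
u_2(R vs B) = 7
max payoff 7 at {P,R}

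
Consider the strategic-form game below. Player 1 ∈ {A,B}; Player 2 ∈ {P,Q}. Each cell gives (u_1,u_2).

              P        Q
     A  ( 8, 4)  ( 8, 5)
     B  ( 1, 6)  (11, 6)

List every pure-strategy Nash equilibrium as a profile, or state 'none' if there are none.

NE set: (B,Q)

(A,P): not NE [P2→Q gives 5>4]
(A,Q): not NE [P1→B gives 11>8]
(B,P): not NE [P1→A gives 8>1]
(B,Q): NE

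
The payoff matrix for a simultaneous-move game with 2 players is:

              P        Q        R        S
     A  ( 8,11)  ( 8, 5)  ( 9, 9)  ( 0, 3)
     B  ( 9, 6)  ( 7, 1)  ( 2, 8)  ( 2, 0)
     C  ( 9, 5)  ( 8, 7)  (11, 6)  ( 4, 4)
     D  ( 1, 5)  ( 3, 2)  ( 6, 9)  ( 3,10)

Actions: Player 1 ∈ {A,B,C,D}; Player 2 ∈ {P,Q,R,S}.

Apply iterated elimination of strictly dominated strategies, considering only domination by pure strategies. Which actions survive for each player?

IESDS → P1:{A,B,C} P2:{P,Q,R}

P1 drop D (C beats it: P:9>1 Q:8>3 R:11>6 S:4>3)
P2 drop S (P beats it: A:11>3 B:6>0 C:5>4)
P1→{A,B,C} P2→{P,Q,R}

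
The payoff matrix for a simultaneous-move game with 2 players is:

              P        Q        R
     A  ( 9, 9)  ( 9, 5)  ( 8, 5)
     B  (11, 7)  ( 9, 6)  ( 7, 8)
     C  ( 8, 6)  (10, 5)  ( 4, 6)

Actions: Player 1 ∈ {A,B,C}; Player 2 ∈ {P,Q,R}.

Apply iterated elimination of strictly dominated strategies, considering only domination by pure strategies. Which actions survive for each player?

IESDS → P1:{A,B} P2:{P,R}

P2 drop Q (P beats it: A:9>5 B:7>6 C:6>5)
P1 drop C (A beats it: P:9>8 R:8>4)
P1→{A,B} P2→{P,R}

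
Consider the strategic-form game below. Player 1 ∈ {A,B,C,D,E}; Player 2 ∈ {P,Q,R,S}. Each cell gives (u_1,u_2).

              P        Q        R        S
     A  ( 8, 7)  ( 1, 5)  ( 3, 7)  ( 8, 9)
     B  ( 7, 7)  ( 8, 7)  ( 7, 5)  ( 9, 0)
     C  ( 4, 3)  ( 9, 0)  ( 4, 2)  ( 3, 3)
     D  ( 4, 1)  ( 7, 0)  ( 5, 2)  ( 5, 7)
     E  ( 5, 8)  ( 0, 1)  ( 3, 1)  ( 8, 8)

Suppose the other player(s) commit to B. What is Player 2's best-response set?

P2 best: {P,Q}

u_2(P vs B) = 7
u_2(Q vs B) = 7
u_2(R vs B) = 5
u_2(S vs B) = 0
max payoff 7 at {P,Q}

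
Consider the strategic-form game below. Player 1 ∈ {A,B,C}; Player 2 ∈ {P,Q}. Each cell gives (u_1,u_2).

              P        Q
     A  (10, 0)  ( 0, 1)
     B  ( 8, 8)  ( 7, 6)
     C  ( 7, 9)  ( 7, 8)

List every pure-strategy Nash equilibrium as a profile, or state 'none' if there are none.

Equilibria: none

(A,P): not NE [P2→Q gives 1>0]
(A,Q): not NE [P1→C gives 7>0]
(B,P): not NE [P1→A gives 10>8]
(B,Q): not NE [P2→P gives 8>6]
(C,P): not NE [P1→A gives 10>7]
(C,Q): not NE [P2→P gives 9>8]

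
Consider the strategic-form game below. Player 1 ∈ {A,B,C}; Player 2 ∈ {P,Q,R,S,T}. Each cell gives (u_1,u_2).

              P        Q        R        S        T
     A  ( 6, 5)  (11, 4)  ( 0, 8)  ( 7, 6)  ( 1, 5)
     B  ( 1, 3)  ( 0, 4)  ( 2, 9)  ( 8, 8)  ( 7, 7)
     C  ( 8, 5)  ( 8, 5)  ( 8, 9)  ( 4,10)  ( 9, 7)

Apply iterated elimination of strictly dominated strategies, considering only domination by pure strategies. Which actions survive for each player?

IESDS → P1:{B,C} P2:{R,S}

P2 drop P (R beats it: A:8>5 B:9>3 C:9>5)
P2 drop Q (R beats it: A:8>4 B:9>4 C:9>5)
P1 drop A (B beats it: R:2>0 S:8>7 T:7>1)
P2 drop T (R beats it: B:9>7 C:9>7)
P1→{B,C} P2→{R,S}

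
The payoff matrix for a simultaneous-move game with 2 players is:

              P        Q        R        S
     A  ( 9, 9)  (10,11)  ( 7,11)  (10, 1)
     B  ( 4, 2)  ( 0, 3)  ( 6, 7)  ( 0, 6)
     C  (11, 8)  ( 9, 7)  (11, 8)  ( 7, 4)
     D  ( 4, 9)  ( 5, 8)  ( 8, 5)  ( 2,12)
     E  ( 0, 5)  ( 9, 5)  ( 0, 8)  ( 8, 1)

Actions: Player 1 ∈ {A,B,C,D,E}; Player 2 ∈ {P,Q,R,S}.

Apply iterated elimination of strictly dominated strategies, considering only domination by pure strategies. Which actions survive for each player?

P1 drop B (A beats it: P:9>4 Q:10>0 R:7>6 S:10>0)
P1 drop D (C beats it: P:11>4 Q:9>5 R:11>8 S:7>2)
P1 drop E (A beats it: P:9>0 Q:10>9 R:7>0 S:10>8)
P2 drop S (P beats it: A:9>1 C:8>4)
P1→{A,C} P2→{P,Q,R}

IESDS → P1:{A,C} P2:{P,Q,R}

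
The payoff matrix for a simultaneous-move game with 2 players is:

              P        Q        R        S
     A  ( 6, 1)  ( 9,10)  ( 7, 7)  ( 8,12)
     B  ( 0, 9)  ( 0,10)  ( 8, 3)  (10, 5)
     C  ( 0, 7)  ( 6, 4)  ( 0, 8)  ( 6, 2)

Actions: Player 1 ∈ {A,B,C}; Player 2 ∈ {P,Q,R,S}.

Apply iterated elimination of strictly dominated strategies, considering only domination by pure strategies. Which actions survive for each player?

P1 drop C (A beats it: P:6>0 Q:9>6 R:7>0 S:8>6)
P2 drop P (Q beats it: A:10>1 B:10>9)
P2 drop R (Q beats it: A:10>7 B:10>3)
P1→{A,B} P2→{Q,S}

Survivors P1:{A,B} P2:{Q,S}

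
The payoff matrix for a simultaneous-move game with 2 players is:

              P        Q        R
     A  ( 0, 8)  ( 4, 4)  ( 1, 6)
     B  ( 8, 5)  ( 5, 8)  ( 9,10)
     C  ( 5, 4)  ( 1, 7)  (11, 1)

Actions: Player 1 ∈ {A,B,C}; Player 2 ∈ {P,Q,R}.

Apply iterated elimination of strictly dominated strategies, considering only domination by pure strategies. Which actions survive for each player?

P1 drop A (B beats it: P:8>0 Q:5>4 R:9>1)
P2 drop P (Q beats it: B:8>5 C:7>4)
P1→{B,C} P2→{Q,R}

IESDS → P1:{B,C} P2:{Q,R}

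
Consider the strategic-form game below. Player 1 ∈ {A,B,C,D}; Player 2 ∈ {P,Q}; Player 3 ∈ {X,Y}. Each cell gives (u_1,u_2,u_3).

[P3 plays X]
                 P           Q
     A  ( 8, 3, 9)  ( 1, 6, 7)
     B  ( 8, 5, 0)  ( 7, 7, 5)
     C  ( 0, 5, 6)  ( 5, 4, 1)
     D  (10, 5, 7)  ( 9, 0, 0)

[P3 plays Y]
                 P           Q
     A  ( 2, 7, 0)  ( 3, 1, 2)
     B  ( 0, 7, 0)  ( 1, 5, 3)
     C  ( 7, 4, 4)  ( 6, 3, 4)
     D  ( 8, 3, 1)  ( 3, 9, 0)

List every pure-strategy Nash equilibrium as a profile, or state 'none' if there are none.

NE set: (D,P,X)

(A,P,X): not NE [P1→D gives 10>8; P2→Q gives 6>3]
(A,P,Y): not NE [P1→D gives 8>2; P3→X gives 9>0]
(A,Q,X): not NE [P1→D gives 9>1]
(A,Q,Y): not NE [P1→C gives 6>3; P2→P gives 7>1; P3→X gives 7>2]
(B,P,X): not NE [P1→D gives 10>8; P2→Q gives 7>5]
(B,P,Y): not NE [P1→D gives 8>0]
(B,Q,X): not NE [P1→D gives 9>7]
(B,Q,Y): not NE [P1→C gives 6>1; P2→P gives 7>5; P3→X gives 5>3]
(C,P,X): not NE [P1→D gives 10>0]
(C,P,Y): not NE [P1→D gives 8>7; P3→X gives 6>4]
(C,Q,X): not NE [P1→D gives 9>5; P2→P gives 5>4; P3→Y gives 4>1]
(C,Q,Y): not NE [P2→P gives 4>3]
(D,P,X): NE
(D,P,Y): not NE [P2→Q gives 9>3; P3→X gives 7>1]
(D,Q,X): not NE [P2→P gives 5>0]
(D,Q,Y): not NE [P1→C gives 6>3]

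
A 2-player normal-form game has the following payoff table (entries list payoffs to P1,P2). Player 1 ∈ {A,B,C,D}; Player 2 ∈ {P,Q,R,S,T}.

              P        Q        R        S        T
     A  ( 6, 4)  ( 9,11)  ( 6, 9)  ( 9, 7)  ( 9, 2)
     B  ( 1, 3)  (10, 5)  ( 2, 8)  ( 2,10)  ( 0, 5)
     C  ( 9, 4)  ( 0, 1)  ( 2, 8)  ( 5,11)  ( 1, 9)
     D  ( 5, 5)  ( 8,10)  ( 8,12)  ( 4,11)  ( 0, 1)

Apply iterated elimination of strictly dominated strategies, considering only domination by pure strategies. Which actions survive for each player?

P2 drop P (R beats it: A:9>4 B:8>3 C:8>4 D:12>5)
P1 drop C (A beats it: Q:9>0 R:6>2 S:9>5 T:9>1)
P2 drop T (R beats it: A:9>2 B:8>5 D:12>1)
P1→{A,B,D} P2→{Q,R,S}

IESDS → P1:{A,B,D} P2:{Q,R,S}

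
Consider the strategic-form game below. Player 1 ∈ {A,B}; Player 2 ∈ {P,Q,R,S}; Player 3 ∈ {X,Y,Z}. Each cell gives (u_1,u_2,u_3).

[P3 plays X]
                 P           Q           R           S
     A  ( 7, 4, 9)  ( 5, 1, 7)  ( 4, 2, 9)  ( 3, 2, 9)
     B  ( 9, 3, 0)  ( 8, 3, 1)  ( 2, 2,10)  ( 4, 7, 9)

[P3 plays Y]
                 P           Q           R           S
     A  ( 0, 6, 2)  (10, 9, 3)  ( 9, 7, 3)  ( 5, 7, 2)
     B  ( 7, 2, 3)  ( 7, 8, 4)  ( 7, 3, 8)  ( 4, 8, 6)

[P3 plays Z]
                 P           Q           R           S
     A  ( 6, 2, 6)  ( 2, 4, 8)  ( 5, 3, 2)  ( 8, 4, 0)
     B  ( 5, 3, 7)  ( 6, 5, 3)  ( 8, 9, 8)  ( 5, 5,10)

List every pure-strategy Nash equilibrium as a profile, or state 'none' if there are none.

(A,P,X): not NE [P1→B gives 9>7]
(A,P,Y): not NE [P1→B gives 7>0; P2→Q gives 9>6; P3→X gives 9>2]
(A,P,Z): not NE [P2→S gives 4>2; P3→X gives 9>6]
(A,Q,X): not NE [P1→B gives 8>5; P2→P gives 4>1; P3→Z gives 8>7]
(A,Q,Y): not NE [P3→Z gives 8>3]
(A,Q,Z): not NE [P1→B gives 6>2]
(A,R,X): not NE [P2→P gives 4>2]
(A,R,Y): not NE [P2→Q gives 9>7; P3→X gives 9>3]
(A,R,Z): not NE [P1→B gives 8>5; P2→S gives 4>3; P3→X gives 9>2]
(A,S,X): not NE [P1→B gives 4>3; P2→P gives 4>2]
(A,S,Y): not NE [P2→Q gives 9>7; P3→X gives 9>2]
(A,S,Z): not NE [P3→X gives 9>0]
(B,P,X): not NE [P2→S gives 7>3; P3→Z gives 7>0]
(B,P,Y): not NE [P2→S gives 8>2; P3→Z gives 7>3]
(B,P,Z): not NE [P1→A gives 6>5; P2→R gives 9>3]
(B,Q,X): not NE [P2→S gives 7>3; P3→Y gives 4>1]
(B,Q,Y): not NE [P1→A gives 10>7]
(B,Q,Z): not NE [P2→R gives 9>5; P3→Y gives 4>3]
(B,R,X): not NE [P1→A gives 4>2; P2→S gives 7>2]
(B,R,Y): not NE [P1→A gives 9>7; P2→S gives 8>3; P3→X gives 10>8]
(B,R,Z): not NE [P3→X gives 10>8]
(B,S,X): not NE [P3→Z gives 10>9]
(B,S,Y): not NE [P1→A gives 5>4; P3→Z gives 10>6]
(B,S,Z): not NE [P1→A gives 8>5; P2→R gives 9>5]

PSNE: ∅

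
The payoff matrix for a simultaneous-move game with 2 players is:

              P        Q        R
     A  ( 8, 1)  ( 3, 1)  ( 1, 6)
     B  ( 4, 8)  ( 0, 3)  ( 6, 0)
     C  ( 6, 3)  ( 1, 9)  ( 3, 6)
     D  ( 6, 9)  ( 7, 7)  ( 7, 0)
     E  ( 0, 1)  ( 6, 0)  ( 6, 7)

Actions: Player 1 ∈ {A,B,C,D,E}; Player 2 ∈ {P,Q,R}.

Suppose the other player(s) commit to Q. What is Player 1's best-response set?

u_1(A vs Q) = 3
u_1(B vs Q) = 0
u_1(C vs Q) = 1
u_1(D vs Q) = 7
u_1(E vs Q) = 6
max payoff 7 at {D}

argmax u_1 = {D}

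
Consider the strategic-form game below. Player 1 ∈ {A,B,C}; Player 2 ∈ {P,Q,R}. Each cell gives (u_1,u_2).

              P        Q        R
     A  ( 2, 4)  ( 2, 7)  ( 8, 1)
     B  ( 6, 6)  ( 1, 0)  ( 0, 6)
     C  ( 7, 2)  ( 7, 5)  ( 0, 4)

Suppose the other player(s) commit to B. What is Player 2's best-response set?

P2 best: {P,R}

u_2(P vs B) = 6
u_2(Q vs B) = 0
u_2(R vs B) = 6
max payoff 6 at {P,R}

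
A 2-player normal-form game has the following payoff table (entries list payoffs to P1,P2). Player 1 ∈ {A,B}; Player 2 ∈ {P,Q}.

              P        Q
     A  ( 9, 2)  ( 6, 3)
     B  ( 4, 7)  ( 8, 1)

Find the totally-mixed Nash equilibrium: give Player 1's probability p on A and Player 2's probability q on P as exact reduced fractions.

P1 mixes 6/7 on A; P2 mixes 2/7 on P

P1 indiff ⇒ q·9+(1-q)·6 = q·4+(1-q)·8 ⇒ q(5) = (1-q)(2) ⇒ q = 2/7
P2 indiff ⇒ p·2+(1-p)·7 = p·3+(1-p)·1 ⇒ p(-1) = (1-p)(-6) ⇒ p = 6/7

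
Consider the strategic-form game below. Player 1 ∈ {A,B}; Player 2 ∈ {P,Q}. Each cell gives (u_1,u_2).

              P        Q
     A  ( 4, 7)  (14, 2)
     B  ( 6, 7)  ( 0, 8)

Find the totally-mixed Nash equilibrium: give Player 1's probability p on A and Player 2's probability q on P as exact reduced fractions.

P1 indiff ⇒ q·4+(1-q)·14 = q·6+(1-q)·0 ⇒ q(-2) = (1-q)(-14) ⇒ q = 7/8
P2 indiff ⇒ p·7+(1-p)·7 = p·2+(1-p)·8 ⇒ p(5) = (1-p)(1) ⇒ p = 1/6

(p,q) = (1/6, 7/8)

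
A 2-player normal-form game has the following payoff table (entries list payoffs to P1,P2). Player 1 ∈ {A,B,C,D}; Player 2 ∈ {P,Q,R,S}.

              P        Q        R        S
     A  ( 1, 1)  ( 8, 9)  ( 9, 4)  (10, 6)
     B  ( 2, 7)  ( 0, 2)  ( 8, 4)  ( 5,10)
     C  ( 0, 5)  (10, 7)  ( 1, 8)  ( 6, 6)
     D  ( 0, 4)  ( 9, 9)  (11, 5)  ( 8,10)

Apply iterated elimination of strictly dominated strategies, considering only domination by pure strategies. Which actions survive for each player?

P2 drop P (S beats it: A:6>1 B:10>7 C:6>5 D:10>4)
P1 drop B (A beats it: Q:8>0 R:9>8 S:10>5)
P1→{A,C,D} P2→{Q,R,S}

Remaining: P1:{A,C,D} P2:{Q,R,S}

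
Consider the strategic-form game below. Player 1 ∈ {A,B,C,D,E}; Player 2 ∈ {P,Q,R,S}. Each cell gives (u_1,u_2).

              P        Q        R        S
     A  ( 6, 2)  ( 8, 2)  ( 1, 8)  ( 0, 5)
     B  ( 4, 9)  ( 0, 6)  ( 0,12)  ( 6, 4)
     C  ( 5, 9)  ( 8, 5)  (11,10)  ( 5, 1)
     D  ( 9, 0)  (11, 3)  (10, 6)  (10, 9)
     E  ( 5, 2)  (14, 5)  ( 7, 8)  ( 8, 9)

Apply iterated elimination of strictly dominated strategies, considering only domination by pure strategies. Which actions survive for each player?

P1 drop A (D beats it: P:9>6 Q:11>8 R:10>1 S:10>0)
P1 drop B (D beats it: P:9>4 Q:11>0 R:10>0 S:10>6)
P2 drop P (R beats it: C:10>9 D:6>0 E:8>2)
P2 drop Q (R beats it: C:10>5 D:6>3 E:8>5)
P1 drop E (D beats it: R:10>7 S:10>8)
P1→{C,D} P2→{R,S}

Survivors P1:{C,D} P2:{R,S}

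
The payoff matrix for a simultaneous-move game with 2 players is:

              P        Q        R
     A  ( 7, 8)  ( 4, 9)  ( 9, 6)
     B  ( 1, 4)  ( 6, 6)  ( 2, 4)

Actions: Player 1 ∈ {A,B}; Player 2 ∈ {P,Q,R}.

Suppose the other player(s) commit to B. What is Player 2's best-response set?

P2 best: {Q}

u_2(P vs B) = 4
u_2(Q vs B) = 6
u_2(R vs B) = 4
max payoff 6 at {Q}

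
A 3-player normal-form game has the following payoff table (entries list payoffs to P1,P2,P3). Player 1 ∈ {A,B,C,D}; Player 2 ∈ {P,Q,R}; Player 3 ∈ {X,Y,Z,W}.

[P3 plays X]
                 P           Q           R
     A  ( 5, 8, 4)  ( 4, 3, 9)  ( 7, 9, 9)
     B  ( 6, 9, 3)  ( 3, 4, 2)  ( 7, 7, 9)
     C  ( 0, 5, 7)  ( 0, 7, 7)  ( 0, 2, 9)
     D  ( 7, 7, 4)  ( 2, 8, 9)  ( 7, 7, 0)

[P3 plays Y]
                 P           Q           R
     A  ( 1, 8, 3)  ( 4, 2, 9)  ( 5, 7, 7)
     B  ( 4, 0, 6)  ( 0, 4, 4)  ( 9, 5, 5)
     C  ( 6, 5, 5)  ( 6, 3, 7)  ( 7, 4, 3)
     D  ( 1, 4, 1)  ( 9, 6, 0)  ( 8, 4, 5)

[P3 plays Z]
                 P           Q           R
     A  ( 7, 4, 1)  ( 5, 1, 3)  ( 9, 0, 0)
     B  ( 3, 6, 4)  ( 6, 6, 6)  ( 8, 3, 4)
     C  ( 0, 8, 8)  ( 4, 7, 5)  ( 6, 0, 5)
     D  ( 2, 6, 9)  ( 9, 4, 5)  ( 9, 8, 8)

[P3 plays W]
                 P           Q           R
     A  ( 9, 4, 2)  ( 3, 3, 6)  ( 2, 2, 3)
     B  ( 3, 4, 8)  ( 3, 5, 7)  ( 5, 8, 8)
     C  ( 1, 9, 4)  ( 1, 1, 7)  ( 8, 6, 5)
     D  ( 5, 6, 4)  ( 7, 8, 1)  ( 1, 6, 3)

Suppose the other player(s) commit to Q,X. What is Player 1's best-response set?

argmax u_1 = {A}

u_1(A vs Q,X) = 4
u_1(B vs Q,X) = 3
u_1(C vs Q,X) = 0
u_1(D vs Q,X) = 2
max payoff 4 at {A}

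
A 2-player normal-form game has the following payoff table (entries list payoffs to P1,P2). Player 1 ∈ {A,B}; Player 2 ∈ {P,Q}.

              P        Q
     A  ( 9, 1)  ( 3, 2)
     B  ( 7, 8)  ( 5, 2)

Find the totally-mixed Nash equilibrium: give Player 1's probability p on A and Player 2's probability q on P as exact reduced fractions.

(p,q) = (6/7, 1/2)

P1 indiff ⇒ q·9+(1-q)·3 = q·7+(1-q)·5 ⇒ q(2) = (1-q)(2) ⇒ q = 1/2
P2 indiff ⇒ p·1+(1-p)·8 = p·2+(1-p)·2 ⇒ p(-1) = (1-p)(-6) ⇒ p = 6/7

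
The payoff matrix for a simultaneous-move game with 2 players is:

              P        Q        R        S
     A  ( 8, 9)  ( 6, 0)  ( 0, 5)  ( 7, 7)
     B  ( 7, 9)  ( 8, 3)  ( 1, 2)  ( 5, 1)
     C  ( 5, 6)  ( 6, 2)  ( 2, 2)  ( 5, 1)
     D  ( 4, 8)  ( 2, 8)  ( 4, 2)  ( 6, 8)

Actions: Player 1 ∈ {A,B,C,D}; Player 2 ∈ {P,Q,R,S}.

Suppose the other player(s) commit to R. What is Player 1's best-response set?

u_1(A vs R) = 0
u_1(B vs R) = 1
u_1(C vs R) = 2
u_1(D vs R) = 4
max payoff 4 at {D}

argmax u_1 = {D}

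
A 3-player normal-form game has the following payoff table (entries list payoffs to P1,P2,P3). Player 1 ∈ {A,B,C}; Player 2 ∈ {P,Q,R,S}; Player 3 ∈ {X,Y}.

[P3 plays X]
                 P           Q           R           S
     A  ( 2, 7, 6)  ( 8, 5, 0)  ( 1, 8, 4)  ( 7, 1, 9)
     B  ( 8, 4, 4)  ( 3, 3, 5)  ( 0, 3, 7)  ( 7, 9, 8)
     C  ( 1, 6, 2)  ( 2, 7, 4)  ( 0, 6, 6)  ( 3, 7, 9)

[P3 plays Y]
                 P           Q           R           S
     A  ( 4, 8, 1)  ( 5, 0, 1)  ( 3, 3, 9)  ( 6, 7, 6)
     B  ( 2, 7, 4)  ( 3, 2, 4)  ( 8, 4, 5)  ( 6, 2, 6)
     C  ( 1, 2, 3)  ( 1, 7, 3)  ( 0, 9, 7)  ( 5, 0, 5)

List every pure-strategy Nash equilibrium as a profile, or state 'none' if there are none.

PSNE = {(B,S,X)}

(A,P,X): not NE [P1→B gives 8>2; P2→R gives 8>7]
(A,P,Y): not NE [P3→X gives 6>1]
(A,Q,X): not NE [P2→R gives 8>5; P3→Y gives 1>0]
(A,Q,Y): not NE [P2→P gives 8>0]
(A,R,X): not NE [P3→Y gives 9>4]
(A,R,Y): not NE [P1→B gives 8>3; P2→P gives 8>3]
(A,S,X): not NE [P2→R gives 8>1]
(A,S,Y): not NE [P2→P gives 8>7; P3→X gives 9>6]
(B,P,X): not NE [P2→S gives 9>4]
(B,P,Y): not NE [P1→A gives 4>2]
(B,Q,X): not NE [P1→A gives 8>3; P2→S gives 9>3]
(B,Q,Y): not NE [P1→A gives 5>3; P2→P gives 7>2; P3→X gives 5>4]
(B,R,X): not NE [P1→A gives 1>0; P2→S gives 9>3]
(B,R,Y): not NE [P2→P gives 7>4; P3→X gives 7>5]
(B,S,X): NE
(B,S,Y): not NE [P2→P gives 7>2; P3→X gives 8>6]
(C,P,X): not NE [P1→B gives 8>1; P2→S gives 7>6; P3→Y gives 3>2]
(C,P,Y): not NE [P1→A gives 4>1; P2→R gives 9>2]
(C,Q,X): not NE [P1→A gives 8>2]
(C,Q,Y): not NE [P1→A gives 5>1; P2→R gives 9>7; P3→X gives 4>3]
(C,R,X): not NE [P1→A gives 1>0; P2→S gives 7>6; P3→Y gives 7>6]
(C,R,Y): not NE [P1→B gives 8>0]
(C,S,X): not NE [P1→B gives 7>3]
(C,S,Y): not NE [P1→B gives 6>5; P2→R gives 9>0; P3→X gives 9>5]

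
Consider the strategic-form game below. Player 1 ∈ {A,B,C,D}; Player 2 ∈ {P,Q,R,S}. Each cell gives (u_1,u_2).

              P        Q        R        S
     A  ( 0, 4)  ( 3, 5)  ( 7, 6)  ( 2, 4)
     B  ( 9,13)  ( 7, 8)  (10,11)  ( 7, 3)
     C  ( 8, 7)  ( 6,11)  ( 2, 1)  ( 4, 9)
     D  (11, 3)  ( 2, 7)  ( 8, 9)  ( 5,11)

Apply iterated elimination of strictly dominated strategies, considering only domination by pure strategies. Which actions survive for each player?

P1 drop A (B beats it: P:9>0 Q:7>3 R:10>7 S:7>2)
P1 drop C (B beats it: P:9>8 Q:7>6 R:10>2 S:7>4)
P2 drop Q (R beats it: B:11>8 D:9>7)
P1→{B,D} P2→{P,R,S}

IESDS → P1:{B,D} P2:{P,R,S}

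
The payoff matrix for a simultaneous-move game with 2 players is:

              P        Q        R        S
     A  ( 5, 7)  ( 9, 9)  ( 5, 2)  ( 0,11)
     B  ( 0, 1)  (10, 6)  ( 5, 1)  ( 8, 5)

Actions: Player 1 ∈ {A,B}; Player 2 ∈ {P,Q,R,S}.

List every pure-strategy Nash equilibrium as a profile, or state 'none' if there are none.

(A,P): not NE [P2→S gives 11>7]
(A,Q): not NE [P1→B gives 10>9; P2→S gives 11>9]
(A,R): not NE [P2→S gives 11>2]
(A,S): not NE [P1→B gives 8>0]
(B,P): not NE [P1→A gives 5>0; P2→Q gives 6>1]
(B,Q): NE
(B,R): not NE [P2→Q gives 6>1]
(B,S): not NE [P2→Q gives 6>5]

PSNE = {(B,Q)}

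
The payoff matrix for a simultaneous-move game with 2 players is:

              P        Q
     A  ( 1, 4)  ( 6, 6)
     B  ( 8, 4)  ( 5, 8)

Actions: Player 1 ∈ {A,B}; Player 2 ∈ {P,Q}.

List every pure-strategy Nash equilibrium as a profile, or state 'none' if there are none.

(A,P): not NE [P1→B gives 8>1; P2→Q gives 6>4]
(A,Q): NE
(B,P): not NE [P2→Q gives 8>4]
(B,Q): not NE [P1→A gives 6>5]

NE set: (A,Q)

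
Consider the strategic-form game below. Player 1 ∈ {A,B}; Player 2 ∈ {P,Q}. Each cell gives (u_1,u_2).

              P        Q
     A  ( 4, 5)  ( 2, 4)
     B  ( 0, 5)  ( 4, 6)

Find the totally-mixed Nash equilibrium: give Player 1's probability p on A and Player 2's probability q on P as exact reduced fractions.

p=1/2, q=1/3

P1 indiff ⇒ q·4+(1-q)·2 = q·0+(1-q)·4 ⇒ q(4) = (1-q)(2) ⇒ q = 1/3
P2 indiff ⇒ p·5+(1-p)·5 = p·4+(1-p)·6 ⇒ p(1) = (1-p)(1) ⇒ p = 1/2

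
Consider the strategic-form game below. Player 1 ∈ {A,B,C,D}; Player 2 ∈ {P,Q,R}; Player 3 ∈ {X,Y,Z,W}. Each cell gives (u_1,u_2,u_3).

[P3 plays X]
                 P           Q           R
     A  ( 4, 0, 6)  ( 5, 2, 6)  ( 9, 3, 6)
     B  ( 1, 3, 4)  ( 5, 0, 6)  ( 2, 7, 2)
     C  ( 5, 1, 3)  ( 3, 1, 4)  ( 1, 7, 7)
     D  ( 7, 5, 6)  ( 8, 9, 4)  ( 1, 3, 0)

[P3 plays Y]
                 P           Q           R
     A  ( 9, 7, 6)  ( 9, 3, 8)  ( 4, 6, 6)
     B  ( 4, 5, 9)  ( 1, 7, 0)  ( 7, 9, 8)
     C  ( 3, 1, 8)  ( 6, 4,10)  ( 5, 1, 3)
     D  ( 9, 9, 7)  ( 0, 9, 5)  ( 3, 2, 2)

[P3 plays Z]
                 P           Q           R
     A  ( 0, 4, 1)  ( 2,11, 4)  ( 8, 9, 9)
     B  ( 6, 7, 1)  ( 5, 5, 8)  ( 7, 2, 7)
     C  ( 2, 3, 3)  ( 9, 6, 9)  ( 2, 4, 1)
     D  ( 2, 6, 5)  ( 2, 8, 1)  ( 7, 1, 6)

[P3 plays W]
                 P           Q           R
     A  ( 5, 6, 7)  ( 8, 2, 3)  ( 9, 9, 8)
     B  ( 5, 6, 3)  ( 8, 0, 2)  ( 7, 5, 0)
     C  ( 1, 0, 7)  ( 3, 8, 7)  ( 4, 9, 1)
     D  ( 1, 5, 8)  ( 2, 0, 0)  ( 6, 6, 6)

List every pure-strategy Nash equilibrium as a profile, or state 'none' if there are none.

Nash profiles: (B,R,Y)

(A,P,X): not NE [P1→D gives 7>4; P2→R gives 3>0; P3→W gives 7>6]
(A,P,Y): not NE [P3→W gives 7>6]
(A,P,Z): not NE [P1→B gives 6>0; P2→Q gives 11>4; P3→W gives 7>1]
(A,P,W): not NE [P2→R gives 9>6]
(A,Q,X): not NE [P1→D gives 8>5; P2→R gives 3>2; P3→Y gives 8>6]
(A,Q,Y): not NE [P2→P gives 7>3]
(A,Q,Z): not NE [P1→C gives 9>2; P3→Y gives 8>4]
(A,Q,W): not NE [P2→R gives 9>2; P3→Y gives 8>3]
(A,R,X): not NE [P3→Z gives 9>6]
(A,R,Y): not NE [P1→B gives 7>4; P2→P gives 7>6; P3→Z gives 9>6]
(A,R,Z): not NE [P2→Q gives 11>9]
(A,R,W): not NE [P3→Z gives 9>8]
(B,P,X): not NE [P1→D gives 7>1; P2→R gives 7>3; P3→Y gives 9>4]
(B,P,Y): not NE [P1→D gives 9>4; P2→R gives 9>5]
(B,P,Z): not NE [P3→Y gives 9>1]
(B,P,W): not NE [P3→Y gives 9>3]
(B,Q,X): not NE [P1→D gives 8>5; P2→R gives 7>0; P3→Z gives 8>6]
(B,Q,Y): not NE [P1→A gives 9>1; P2→R gives 9>7; P3→Z gives 8>0]
(B,Q,Z): not NE [P1→C gives 9>5; P2→P gives 7>5]
(B,Q,W): not NE [P2→P gives 6>0; P3→Z gives 8>2]
(B,R,X): not NE [P1→A gives 9>2; P3→Y gives 8>2]
(B,R,Y): NE
(B,R,Z): not NE [P1→A gives 8>7; P2→P gives 7>2; P3→Y gives 8>7]
(B,R,W): not NE [P1→A gives 9>7; P2→P gives 6>5; P3→Y gives 8>0]
(C,P,X): not NE [P1→D gives 7>5; P2→R gives 7>1; P3→Y gives 8>3]
(C,P,Y): not NE [P1→D gives 9>3; P2→Q gives 4>1]
(C,P,Z): not NE [P1→B gives 6>2; P2→Q gives 6>3; P3→Y gives 8>3]
(C,P,W): not NE [P1→B gives 5>1; P2→R gives 9>0; P3→Y gives 8>7]
(C,Q,X): not NE [P1→D gives 8>3; P2→R gives 7>1; P3→Y gives 10>4]
(C,Q,Y): not NE [P1→A gives 9>6]
(C,Q,Z): not NE [P3→Y gives 10>9]
(C,Q,W): not NE [P1→B gives 8>3; P2→R gives 9>8; P3→Y gives 10>7]
(C,R,X): not NE [P1→A gives 9>1]
(C,R,Y): not NE [P1→B gives 7>5; P2→Q gives 4>1; P3→X gives 7>3]
(C,R,Z): not NE [P1→A gives 8>2; P2→Q gives 6>4; P3→X gives 7>1]
(C,R,W): not NE [P1→A gives 9>4; P3→X gives 7>1]
(D,P,X): not NE [P2→Q gives 9>5; P3→W gives 8>6]
(D,P,Y): not NE [P3→W gives 8>7]
(D,P,Z): not NE [P1→B gives 6>2; P2→Q gives 8>6; P3→W gives 8>5]
(D,P,W): not NE [P1→B gives 5>1; P2→R gives 6>5]
(D,Q,X): not NE [P3→Y gives 5>4]
(D,Q,Y): not NE [P1→A gives 9>0]
(D,Q,Z): not NE [P1→C gives 9>2; P3→Y gives 5>1]
(D,Q,W): not NE [P1→B gives 8>2; P2→R gives 6>0; P3→Y gives 5>0]
(D,R,X): not NE [P1→A gives 9>1; P2→Q gives 9>3; P3→W gives 6>0]
(D,R,Y): not NE [P1→B gives 7>3; P2→Q gives 9>2; P3→W gives 6>2]
(D,R,Z): not NE [P1→A gives 8>7; P2→Q gives 8>1]
(D,R,W): not NE [P1→A gives 9>6]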